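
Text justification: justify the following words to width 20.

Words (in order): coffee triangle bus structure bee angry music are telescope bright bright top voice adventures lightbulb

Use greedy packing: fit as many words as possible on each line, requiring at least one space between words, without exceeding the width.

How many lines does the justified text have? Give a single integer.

Line 1: ['coffee', 'triangle', 'bus'] (min_width=19, slack=1)
Line 2: ['structure', 'bee', 'angry'] (min_width=19, slack=1)
Line 3: ['music', 'are', 'telescope'] (min_width=19, slack=1)
Line 4: ['bright', 'bright', 'top'] (min_width=17, slack=3)
Line 5: ['voice', 'adventures'] (min_width=16, slack=4)
Line 6: ['lightbulb'] (min_width=9, slack=11)
Total lines: 6

Answer: 6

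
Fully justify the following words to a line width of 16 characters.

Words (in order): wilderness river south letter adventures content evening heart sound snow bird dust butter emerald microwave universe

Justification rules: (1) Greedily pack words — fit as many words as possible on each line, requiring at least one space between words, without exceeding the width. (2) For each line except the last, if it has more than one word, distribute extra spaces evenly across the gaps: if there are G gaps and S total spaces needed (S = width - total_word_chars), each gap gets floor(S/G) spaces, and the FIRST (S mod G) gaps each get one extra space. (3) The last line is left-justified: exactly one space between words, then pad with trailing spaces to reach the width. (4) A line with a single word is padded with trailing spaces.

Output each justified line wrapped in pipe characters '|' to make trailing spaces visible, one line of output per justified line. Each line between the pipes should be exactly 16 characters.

Answer: |wilderness river|
|south     letter|
|adventures      |
|content  evening|
|heart sound snow|
|bird dust butter|
|emerald         |
|microwave       |
|universe        |

Derivation:
Line 1: ['wilderness', 'river'] (min_width=16, slack=0)
Line 2: ['south', 'letter'] (min_width=12, slack=4)
Line 3: ['adventures'] (min_width=10, slack=6)
Line 4: ['content', 'evening'] (min_width=15, slack=1)
Line 5: ['heart', 'sound', 'snow'] (min_width=16, slack=0)
Line 6: ['bird', 'dust', 'butter'] (min_width=16, slack=0)
Line 7: ['emerald'] (min_width=7, slack=9)
Line 8: ['microwave'] (min_width=9, slack=7)
Line 9: ['universe'] (min_width=8, slack=8)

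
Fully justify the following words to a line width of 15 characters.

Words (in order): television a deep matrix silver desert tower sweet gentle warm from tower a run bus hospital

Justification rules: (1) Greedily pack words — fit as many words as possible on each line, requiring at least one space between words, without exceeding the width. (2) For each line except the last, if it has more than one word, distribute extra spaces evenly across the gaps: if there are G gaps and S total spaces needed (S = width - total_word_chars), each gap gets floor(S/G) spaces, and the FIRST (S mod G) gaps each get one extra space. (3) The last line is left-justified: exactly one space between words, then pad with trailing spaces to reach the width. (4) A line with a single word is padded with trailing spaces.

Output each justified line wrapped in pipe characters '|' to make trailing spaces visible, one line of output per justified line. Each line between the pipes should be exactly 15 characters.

Line 1: ['television', 'a'] (min_width=12, slack=3)
Line 2: ['deep', 'matrix'] (min_width=11, slack=4)
Line 3: ['silver', 'desert'] (min_width=13, slack=2)
Line 4: ['tower', 'sweet'] (min_width=11, slack=4)
Line 5: ['gentle', 'warm'] (min_width=11, slack=4)
Line 6: ['from', 'tower', 'a'] (min_width=12, slack=3)
Line 7: ['run', 'bus'] (min_width=7, slack=8)
Line 8: ['hospital'] (min_width=8, slack=7)

Answer: |television    a|
|deep     matrix|
|silver   desert|
|tower     sweet|
|gentle     warm|
|from   tower  a|
|run         bus|
|hospital       |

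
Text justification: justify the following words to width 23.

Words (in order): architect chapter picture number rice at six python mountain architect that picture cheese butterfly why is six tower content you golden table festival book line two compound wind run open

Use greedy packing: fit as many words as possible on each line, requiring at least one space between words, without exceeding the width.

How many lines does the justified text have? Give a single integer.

Line 1: ['architect', 'chapter'] (min_width=17, slack=6)
Line 2: ['picture', 'number', 'rice', 'at'] (min_width=22, slack=1)
Line 3: ['six', 'python', 'mountain'] (min_width=19, slack=4)
Line 4: ['architect', 'that', 'picture'] (min_width=22, slack=1)
Line 5: ['cheese', 'butterfly', 'why', 'is'] (min_width=23, slack=0)
Line 6: ['six', 'tower', 'content', 'you'] (min_width=21, slack=2)
Line 7: ['golden', 'table', 'festival'] (min_width=21, slack=2)
Line 8: ['book', 'line', 'two', 'compound'] (min_width=22, slack=1)
Line 9: ['wind', 'run', 'open'] (min_width=13, slack=10)
Total lines: 9

Answer: 9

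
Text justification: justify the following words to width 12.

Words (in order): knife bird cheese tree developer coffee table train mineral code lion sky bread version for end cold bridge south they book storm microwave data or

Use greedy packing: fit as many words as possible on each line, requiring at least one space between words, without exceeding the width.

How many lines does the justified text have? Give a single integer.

Line 1: ['knife', 'bird'] (min_width=10, slack=2)
Line 2: ['cheese', 'tree'] (min_width=11, slack=1)
Line 3: ['developer'] (min_width=9, slack=3)
Line 4: ['coffee', 'table'] (min_width=12, slack=0)
Line 5: ['train'] (min_width=5, slack=7)
Line 6: ['mineral', 'code'] (min_width=12, slack=0)
Line 7: ['lion', 'sky'] (min_width=8, slack=4)
Line 8: ['bread'] (min_width=5, slack=7)
Line 9: ['version', 'for'] (min_width=11, slack=1)
Line 10: ['end', 'cold'] (min_width=8, slack=4)
Line 11: ['bridge', 'south'] (min_width=12, slack=0)
Line 12: ['they', 'book'] (min_width=9, slack=3)
Line 13: ['storm'] (min_width=5, slack=7)
Line 14: ['microwave'] (min_width=9, slack=3)
Line 15: ['data', 'or'] (min_width=7, slack=5)
Total lines: 15

Answer: 15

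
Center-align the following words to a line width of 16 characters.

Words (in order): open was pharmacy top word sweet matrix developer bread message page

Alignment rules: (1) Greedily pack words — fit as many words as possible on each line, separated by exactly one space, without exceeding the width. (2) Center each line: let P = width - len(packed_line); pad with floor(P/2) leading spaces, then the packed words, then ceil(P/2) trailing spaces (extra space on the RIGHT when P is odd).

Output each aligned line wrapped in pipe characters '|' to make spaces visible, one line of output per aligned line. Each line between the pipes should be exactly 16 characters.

Answer: |    open was    |
|  pharmacy top  |
|   word sweet   |
|matrix developer|
| bread message  |
|      page      |

Derivation:
Line 1: ['open', 'was'] (min_width=8, slack=8)
Line 2: ['pharmacy', 'top'] (min_width=12, slack=4)
Line 3: ['word', 'sweet'] (min_width=10, slack=6)
Line 4: ['matrix', 'developer'] (min_width=16, slack=0)
Line 5: ['bread', 'message'] (min_width=13, slack=3)
Line 6: ['page'] (min_width=4, slack=12)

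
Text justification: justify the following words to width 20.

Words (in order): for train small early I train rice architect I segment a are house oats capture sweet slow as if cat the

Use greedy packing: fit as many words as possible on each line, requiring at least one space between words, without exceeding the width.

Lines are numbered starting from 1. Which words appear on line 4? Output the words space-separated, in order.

Answer: a are house oats

Derivation:
Line 1: ['for', 'train', 'small'] (min_width=15, slack=5)
Line 2: ['early', 'I', 'train', 'rice'] (min_width=18, slack=2)
Line 3: ['architect', 'I', 'segment'] (min_width=19, slack=1)
Line 4: ['a', 'are', 'house', 'oats'] (min_width=16, slack=4)
Line 5: ['capture', 'sweet', 'slow'] (min_width=18, slack=2)
Line 6: ['as', 'if', 'cat', 'the'] (min_width=13, slack=7)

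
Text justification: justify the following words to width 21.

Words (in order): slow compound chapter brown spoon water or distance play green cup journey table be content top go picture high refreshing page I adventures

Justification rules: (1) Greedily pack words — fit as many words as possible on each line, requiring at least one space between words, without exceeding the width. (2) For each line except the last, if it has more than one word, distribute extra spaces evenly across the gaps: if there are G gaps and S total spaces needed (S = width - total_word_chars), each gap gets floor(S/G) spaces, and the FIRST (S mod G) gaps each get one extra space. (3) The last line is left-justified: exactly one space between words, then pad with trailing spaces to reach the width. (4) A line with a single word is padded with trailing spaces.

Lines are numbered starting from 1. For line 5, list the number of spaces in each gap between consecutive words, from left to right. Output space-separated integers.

Answer: 5 4

Derivation:
Line 1: ['slow', 'compound', 'chapter'] (min_width=21, slack=0)
Line 2: ['brown', 'spoon', 'water', 'or'] (min_width=20, slack=1)
Line 3: ['distance', 'play', 'green'] (min_width=19, slack=2)
Line 4: ['cup', 'journey', 'table', 'be'] (min_width=20, slack=1)
Line 5: ['content', 'top', 'go'] (min_width=14, slack=7)
Line 6: ['picture', 'high'] (min_width=12, slack=9)
Line 7: ['refreshing', 'page', 'I'] (min_width=17, slack=4)
Line 8: ['adventures'] (min_width=10, slack=11)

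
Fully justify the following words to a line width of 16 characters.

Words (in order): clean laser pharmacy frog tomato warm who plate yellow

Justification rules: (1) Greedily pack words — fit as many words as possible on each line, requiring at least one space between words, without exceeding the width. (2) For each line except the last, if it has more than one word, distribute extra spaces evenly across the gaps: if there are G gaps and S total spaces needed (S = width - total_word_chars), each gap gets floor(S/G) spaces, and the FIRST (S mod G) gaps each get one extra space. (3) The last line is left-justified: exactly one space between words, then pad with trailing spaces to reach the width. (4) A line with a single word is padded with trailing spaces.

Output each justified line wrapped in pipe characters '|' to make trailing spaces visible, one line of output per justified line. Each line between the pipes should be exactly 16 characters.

Answer: |clean      laser|
|pharmacy    frog|
|tomato  warm who|
|plate yellow    |

Derivation:
Line 1: ['clean', 'laser'] (min_width=11, slack=5)
Line 2: ['pharmacy', 'frog'] (min_width=13, slack=3)
Line 3: ['tomato', 'warm', 'who'] (min_width=15, slack=1)
Line 4: ['plate', 'yellow'] (min_width=12, slack=4)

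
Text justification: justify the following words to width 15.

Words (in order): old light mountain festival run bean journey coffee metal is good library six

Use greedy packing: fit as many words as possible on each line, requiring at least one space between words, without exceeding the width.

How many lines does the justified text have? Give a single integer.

Answer: 7

Derivation:
Line 1: ['old', 'light'] (min_width=9, slack=6)
Line 2: ['mountain'] (min_width=8, slack=7)
Line 3: ['festival', 'run'] (min_width=12, slack=3)
Line 4: ['bean', 'journey'] (min_width=12, slack=3)
Line 5: ['coffee', 'metal', 'is'] (min_width=15, slack=0)
Line 6: ['good', 'library'] (min_width=12, slack=3)
Line 7: ['six'] (min_width=3, slack=12)
Total lines: 7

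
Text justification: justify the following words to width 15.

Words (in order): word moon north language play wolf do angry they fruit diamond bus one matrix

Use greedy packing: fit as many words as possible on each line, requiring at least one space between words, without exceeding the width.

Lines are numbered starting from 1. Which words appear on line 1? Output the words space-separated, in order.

Line 1: ['word', 'moon', 'north'] (min_width=15, slack=0)
Line 2: ['language', 'play'] (min_width=13, slack=2)
Line 3: ['wolf', 'do', 'angry'] (min_width=13, slack=2)
Line 4: ['they', 'fruit'] (min_width=10, slack=5)
Line 5: ['diamond', 'bus', 'one'] (min_width=15, slack=0)
Line 6: ['matrix'] (min_width=6, slack=9)

Answer: word moon north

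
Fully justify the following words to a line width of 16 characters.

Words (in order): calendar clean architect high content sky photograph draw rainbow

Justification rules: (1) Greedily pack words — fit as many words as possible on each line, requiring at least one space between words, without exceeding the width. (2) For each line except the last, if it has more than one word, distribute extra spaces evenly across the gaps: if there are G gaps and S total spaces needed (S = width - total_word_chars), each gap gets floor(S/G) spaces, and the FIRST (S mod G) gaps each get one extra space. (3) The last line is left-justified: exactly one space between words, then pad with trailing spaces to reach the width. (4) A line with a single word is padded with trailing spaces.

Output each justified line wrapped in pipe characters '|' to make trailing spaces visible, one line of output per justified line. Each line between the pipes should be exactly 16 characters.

Answer: |calendar   clean|
|architect   high|
|content      sky|
|photograph  draw|
|rainbow         |

Derivation:
Line 1: ['calendar', 'clean'] (min_width=14, slack=2)
Line 2: ['architect', 'high'] (min_width=14, slack=2)
Line 3: ['content', 'sky'] (min_width=11, slack=5)
Line 4: ['photograph', 'draw'] (min_width=15, slack=1)
Line 5: ['rainbow'] (min_width=7, slack=9)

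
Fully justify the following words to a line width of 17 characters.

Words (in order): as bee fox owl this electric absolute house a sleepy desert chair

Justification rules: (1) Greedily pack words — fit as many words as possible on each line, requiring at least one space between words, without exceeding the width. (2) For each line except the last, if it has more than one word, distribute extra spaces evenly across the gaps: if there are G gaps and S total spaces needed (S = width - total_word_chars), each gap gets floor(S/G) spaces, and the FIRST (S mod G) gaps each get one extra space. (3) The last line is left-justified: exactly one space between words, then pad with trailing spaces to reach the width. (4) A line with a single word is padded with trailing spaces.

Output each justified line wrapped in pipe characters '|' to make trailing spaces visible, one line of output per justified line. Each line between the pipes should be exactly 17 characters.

Answer: |as  bee  fox  owl|
|this     electric|
|absolute  house a|
|sleepy     desert|
|chair            |

Derivation:
Line 1: ['as', 'bee', 'fox', 'owl'] (min_width=14, slack=3)
Line 2: ['this', 'electric'] (min_width=13, slack=4)
Line 3: ['absolute', 'house', 'a'] (min_width=16, slack=1)
Line 4: ['sleepy', 'desert'] (min_width=13, slack=4)
Line 5: ['chair'] (min_width=5, slack=12)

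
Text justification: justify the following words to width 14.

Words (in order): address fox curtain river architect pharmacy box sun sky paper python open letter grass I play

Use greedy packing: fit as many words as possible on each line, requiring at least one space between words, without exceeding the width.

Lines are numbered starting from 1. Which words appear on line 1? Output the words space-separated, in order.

Answer: address fox

Derivation:
Line 1: ['address', 'fox'] (min_width=11, slack=3)
Line 2: ['curtain', 'river'] (min_width=13, slack=1)
Line 3: ['architect'] (min_width=9, slack=5)
Line 4: ['pharmacy', 'box'] (min_width=12, slack=2)
Line 5: ['sun', 'sky', 'paper'] (min_width=13, slack=1)
Line 6: ['python', 'open'] (min_width=11, slack=3)
Line 7: ['letter', 'grass', 'I'] (min_width=14, slack=0)
Line 8: ['play'] (min_width=4, slack=10)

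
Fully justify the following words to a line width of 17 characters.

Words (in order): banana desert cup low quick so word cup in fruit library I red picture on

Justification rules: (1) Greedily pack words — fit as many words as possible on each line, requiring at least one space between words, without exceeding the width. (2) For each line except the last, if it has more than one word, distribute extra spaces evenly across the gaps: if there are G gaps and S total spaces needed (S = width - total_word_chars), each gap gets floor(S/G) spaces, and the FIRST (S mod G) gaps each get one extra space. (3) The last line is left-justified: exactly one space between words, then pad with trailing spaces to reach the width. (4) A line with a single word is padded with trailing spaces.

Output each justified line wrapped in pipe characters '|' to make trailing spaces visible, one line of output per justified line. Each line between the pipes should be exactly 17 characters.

Line 1: ['banana', 'desert', 'cup'] (min_width=17, slack=0)
Line 2: ['low', 'quick', 'so', 'word'] (min_width=17, slack=0)
Line 3: ['cup', 'in', 'fruit'] (min_width=12, slack=5)
Line 4: ['library', 'I', 'red'] (min_width=13, slack=4)
Line 5: ['picture', 'on'] (min_width=10, slack=7)

Answer: |banana desert cup|
|low quick so word|
|cup    in   fruit|
|library   I   red|
|picture on       |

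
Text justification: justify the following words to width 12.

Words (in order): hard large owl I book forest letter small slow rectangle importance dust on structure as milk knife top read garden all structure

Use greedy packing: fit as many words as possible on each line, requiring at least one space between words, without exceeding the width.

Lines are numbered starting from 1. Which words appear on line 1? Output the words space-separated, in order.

Line 1: ['hard', 'large'] (min_width=10, slack=2)
Line 2: ['owl', 'I', 'book'] (min_width=10, slack=2)
Line 3: ['forest'] (min_width=6, slack=6)
Line 4: ['letter', 'small'] (min_width=12, slack=0)
Line 5: ['slow'] (min_width=4, slack=8)
Line 6: ['rectangle'] (min_width=9, slack=3)
Line 7: ['importance'] (min_width=10, slack=2)
Line 8: ['dust', 'on'] (min_width=7, slack=5)
Line 9: ['structure', 'as'] (min_width=12, slack=0)
Line 10: ['milk', 'knife'] (min_width=10, slack=2)
Line 11: ['top', 'read'] (min_width=8, slack=4)
Line 12: ['garden', 'all'] (min_width=10, slack=2)
Line 13: ['structure'] (min_width=9, slack=3)

Answer: hard large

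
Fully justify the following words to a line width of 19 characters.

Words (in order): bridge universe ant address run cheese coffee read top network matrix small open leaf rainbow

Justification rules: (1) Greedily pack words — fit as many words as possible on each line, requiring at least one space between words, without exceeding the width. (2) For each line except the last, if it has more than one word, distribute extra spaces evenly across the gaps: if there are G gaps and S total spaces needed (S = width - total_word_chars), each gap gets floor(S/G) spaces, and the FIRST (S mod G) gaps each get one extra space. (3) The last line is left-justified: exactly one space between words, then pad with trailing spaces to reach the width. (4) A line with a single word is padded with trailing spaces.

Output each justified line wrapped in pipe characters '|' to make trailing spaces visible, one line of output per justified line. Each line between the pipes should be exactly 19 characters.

Line 1: ['bridge', 'universe', 'ant'] (min_width=19, slack=0)
Line 2: ['address', 'run', 'cheese'] (min_width=18, slack=1)
Line 3: ['coffee', 'read', 'top'] (min_width=15, slack=4)
Line 4: ['network', 'matrix'] (min_width=14, slack=5)
Line 5: ['small', 'open', 'leaf'] (min_width=15, slack=4)
Line 6: ['rainbow'] (min_width=7, slack=12)

Answer: |bridge universe ant|
|address  run cheese|
|coffee   read   top|
|network      matrix|
|small   open   leaf|
|rainbow            |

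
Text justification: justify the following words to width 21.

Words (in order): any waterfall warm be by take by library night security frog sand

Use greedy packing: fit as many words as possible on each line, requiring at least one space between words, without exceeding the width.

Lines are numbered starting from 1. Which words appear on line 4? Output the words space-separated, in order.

Answer: sand

Derivation:
Line 1: ['any', 'waterfall', 'warm', 'be'] (min_width=21, slack=0)
Line 2: ['by', 'take', 'by', 'library'] (min_width=18, slack=3)
Line 3: ['night', 'security', 'frog'] (min_width=19, slack=2)
Line 4: ['sand'] (min_width=4, slack=17)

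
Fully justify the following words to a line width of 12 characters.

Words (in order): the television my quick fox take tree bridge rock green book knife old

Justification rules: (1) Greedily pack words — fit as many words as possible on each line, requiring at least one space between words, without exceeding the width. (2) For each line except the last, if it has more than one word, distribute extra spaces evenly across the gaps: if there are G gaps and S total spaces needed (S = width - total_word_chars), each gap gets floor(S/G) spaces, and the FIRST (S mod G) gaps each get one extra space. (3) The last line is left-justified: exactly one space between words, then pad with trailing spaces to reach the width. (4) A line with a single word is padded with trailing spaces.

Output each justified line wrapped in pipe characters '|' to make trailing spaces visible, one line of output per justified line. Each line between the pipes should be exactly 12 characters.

Answer: |the         |
|television  |
|my quick fox|
|take    tree|
|bridge  rock|
|green   book|
|knife old   |

Derivation:
Line 1: ['the'] (min_width=3, slack=9)
Line 2: ['television'] (min_width=10, slack=2)
Line 3: ['my', 'quick', 'fox'] (min_width=12, slack=0)
Line 4: ['take', 'tree'] (min_width=9, slack=3)
Line 5: ['bridge', 'rock'] (min_width=11, slack=1)
Line 6: ['green', 'book'] (min_width=10, slack=2)
Line 7: ['knife', 'old'] (min_width=9, slack=3)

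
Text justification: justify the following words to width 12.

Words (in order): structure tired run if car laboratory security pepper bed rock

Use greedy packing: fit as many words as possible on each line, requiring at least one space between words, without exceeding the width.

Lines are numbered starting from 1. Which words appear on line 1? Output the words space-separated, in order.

Line 1: ['structure'] (min_width=9, slack=3)
Line 2: ['tired', 'run', 'if'] (min_width=12, slack=0)
Line 3: ['car'] (min_width=3, slack=9)
Line 4: ['laboratory'] (min_width=10, slack=2)
Line 5: ['security'] (min_width=8, slack=4)
Line 6: ['pepper', 'bed'] (min_width=10, slack=2)
Line 7: ['rock'] (min_width=4, slack=8)

Answer: structure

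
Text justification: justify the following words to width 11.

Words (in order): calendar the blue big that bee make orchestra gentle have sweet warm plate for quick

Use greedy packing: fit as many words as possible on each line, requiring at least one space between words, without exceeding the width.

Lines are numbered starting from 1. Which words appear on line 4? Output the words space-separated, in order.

Answer: bee make

Derivation:
Line 1: ['calendar'] (min_width=8, slack=3)
Line 2: ['the', 'blue'] (min_width=8, slack=3)
Line 3: ['big', 'that'] (min_width=8, slack=3)
Line 4: ['bee', 'make'] (min_width=8, slack=3)
Line 5: ['orchestra'] (min_width=9, slack=2)
Line 6: ['gentle', 'have'] (min_width=11, slack=0)
Line 7: ['sweet', 'warm'] (min_width=10, slack=1)
Line 8: ['plate', 'for'] (min_width=9, slack=2)
Line 9: ['quick'] (min_width=5, slack=6)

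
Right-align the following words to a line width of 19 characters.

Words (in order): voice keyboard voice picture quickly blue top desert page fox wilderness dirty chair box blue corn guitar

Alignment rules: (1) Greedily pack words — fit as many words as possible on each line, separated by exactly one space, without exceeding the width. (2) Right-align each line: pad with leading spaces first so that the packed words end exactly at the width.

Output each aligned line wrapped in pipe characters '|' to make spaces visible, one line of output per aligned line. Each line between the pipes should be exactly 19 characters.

Answer: |     voice keyboard|
|      voice picture|
|   quickly blue top|
|    desert page fox|
|   wilderness dirty|
|chair box blue corn|
|             guitar|

Derivation:
Line 1: ['voice', 'keyboard'] (min_width=14, slack=5)
Line 2: ['voice', 'picture'] (min_width=13, slack=6)
Line 3: ['quickly', 'blue', 'top'] (min_width=16, slack=3)
Line 4: ['desert', 'page', 'fox'] (min_width=15, slack=4)
Line 5: ['wilderness', 'dirty'] (min_width=16, slack=3)
Line 6: ['chair', 'box', 'blue', 'corn'] (min_width=19, slack=0)
Line 7: ['guitar'] (min_width=6, slack=13)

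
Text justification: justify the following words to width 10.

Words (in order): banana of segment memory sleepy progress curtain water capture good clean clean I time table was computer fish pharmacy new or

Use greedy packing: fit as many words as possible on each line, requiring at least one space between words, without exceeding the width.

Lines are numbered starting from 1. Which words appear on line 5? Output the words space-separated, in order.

Line 1: ['banana', 'of'] (min_width=9, slack=1)
Line 2: ['segment'] (min_width=7, slack=3)
Line 3: ['memory'] (min_width=6, slack=4)
Line 4: ['sleepy'] (min_width=6, slack=4)
Line 5: ['progress'] (min_width=8, slack=2)
Line 6: ['curtain'] (min_width=7, slack=3)
Line 7: ['water'] (min_width=5, slack=5)
Line 8: ['capture'] (min_width=7, slack=3)
Line 9: ['good', 'clean'] (min_width=10, slack=0)
Line 10: ['clean', 'I'] (min_width=7, slack=3)
Line 11: ['time', 'table'] (min_width=10, slack=0)
Line 12: ['was'] (min_width=3, slack=7)
Line 13: ['computer'] (min_width=8, slack=2)
Line 14: ['fish'] (min_width=4, slack=6)
Line 15: ['pharmacy'] (min_width=8, slack=2)
Line 16: ['new', 'or'] (min_width=6, slack=4)

Answer: progress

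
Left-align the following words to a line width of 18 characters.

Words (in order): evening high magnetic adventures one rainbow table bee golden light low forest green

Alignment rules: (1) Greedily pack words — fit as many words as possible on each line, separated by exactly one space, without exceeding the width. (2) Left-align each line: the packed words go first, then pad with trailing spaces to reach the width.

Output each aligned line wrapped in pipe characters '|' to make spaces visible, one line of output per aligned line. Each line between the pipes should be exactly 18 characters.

Answer: |evening high      |
|magnetic          |
|adventures one    |
|rainbow table bee |
|golden light low  |
|forest green      |

Derivation:
Line 1: ['evening', 'high'] (min_width=12, slack=6)
Line 2: ['magnetic'] (min_width=8, slack=10)
Line 3: ['adventures', 'one'] (min_width=14, slack=4)
Line 4: ['rainbow', 'table', 'bee'] (min_width=17, slack=1)
Line 5: ['golden', 'light', 'low'] (min_width=16, slack=2)
Line 6: ['forest', 'green'] (min_width=12, slack=6)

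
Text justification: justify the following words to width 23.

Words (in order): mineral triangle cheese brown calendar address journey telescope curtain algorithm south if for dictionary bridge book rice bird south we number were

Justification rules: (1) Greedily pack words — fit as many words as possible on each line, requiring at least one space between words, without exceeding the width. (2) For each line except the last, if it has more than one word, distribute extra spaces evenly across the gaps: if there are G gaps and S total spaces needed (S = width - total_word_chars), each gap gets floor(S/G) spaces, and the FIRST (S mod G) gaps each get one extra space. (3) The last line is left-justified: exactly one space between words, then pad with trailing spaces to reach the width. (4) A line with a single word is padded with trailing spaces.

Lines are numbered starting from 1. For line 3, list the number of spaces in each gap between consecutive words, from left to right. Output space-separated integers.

Answer: 7

Derivation:
Line 1: ['mineral', 'triangle', 'cheese'] (min_width=23, slack=0)
Line 2: ['brown', 'calendar', 'address'] (min_width=22, slack=1)
Line 3: ['journey', 'telescope'] (min_width=17, slack=6)
Line 4: ['curtain', 'algorithm', 'south'] (min_width=23, slack=0)
Line 5: ['if', 'for', 'dictionary'] (min_width=17, slack=6)
Line 6: ['bridge', 'book', 'rice', 'bird'] (min_width=21, slack=2)
Line 7: ['south', 'we', 'number', 'were'] (min_width=20, slack=3)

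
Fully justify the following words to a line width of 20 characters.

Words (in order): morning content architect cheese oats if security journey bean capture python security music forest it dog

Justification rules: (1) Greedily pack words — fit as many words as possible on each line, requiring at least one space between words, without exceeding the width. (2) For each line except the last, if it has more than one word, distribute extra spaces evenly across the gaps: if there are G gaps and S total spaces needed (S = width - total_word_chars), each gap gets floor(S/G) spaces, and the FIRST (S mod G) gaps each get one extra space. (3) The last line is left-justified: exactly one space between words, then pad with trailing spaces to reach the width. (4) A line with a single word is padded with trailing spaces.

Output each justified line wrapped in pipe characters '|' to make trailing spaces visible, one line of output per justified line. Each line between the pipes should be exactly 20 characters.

Answer: |morning      content|
|architect     cheese|
|oats   if   security|
|journey bean capture|
|python      security|
|music forest it dog |

Derivation:
Line 1: ['morning', 'content'] (min_width=15, slack=5)
Line 2: ['architect', 'cheese'] (min_width=16, slack=4)
Line 3: ['oats', 'if', 'security'] (min_width=16, slack=4)
Line 4: ['journey', 'bean', 'capture'] (min_width=20, slack=0)
Line 5: ['python', 'security'] (min_width=15, slack=5)
Line 6: ['music', 'forest', 'it', 'dog'] (min_width=19, slack=1)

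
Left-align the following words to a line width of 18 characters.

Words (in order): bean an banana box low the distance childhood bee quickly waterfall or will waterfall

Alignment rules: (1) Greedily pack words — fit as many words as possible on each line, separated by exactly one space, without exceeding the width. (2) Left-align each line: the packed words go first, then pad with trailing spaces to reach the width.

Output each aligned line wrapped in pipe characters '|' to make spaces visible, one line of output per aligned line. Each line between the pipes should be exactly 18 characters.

Line 1: ['bean', 'an', 'banana', 'box'] (min_width=18, slack=0)
Line 2: ['low', 'the', 'distance'] (min_width=16, slack=2)
Line 3: ['childhood', 'bee'] (min_width=13, slack=5)
Line 4: ['quickly', 'waterfall'] (min_width=17, slack=1)
Line 5: ['or', 'will', 'waterfall'] (min_width=17, slack=1)

Answer: |bean an banana box|
|low the distance  |
|childhood bee     |
|quickly waterfall |
|or will waterfall |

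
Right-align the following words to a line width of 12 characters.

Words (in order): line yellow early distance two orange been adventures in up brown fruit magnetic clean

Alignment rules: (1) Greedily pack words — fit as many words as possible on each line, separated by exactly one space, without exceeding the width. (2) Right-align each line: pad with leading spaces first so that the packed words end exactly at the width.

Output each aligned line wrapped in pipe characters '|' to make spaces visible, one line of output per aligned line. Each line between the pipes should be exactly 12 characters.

Line 1: ['line', 'yellow'] (min_width=11, slack=1)
Line 2: ['early'] (min_width=5, slack=7)
Line 3: ['distance', 'two'] (min_width=12, slack=0)
Line 4: ['orange', 'been'] (min_width=11, slack=1)
Line 5: ['adventures'] (min_width=10, slack=2)
Line 6: ['in', 'up', 'brown'] (min_width=11, slack=1)
Line 7: ['fruit'] (min_width=5, slack=7)
Line 8: ['magnetic'] (min_width=8, slack=4)
Line 9: ['clean'] (min_width=5, slack=7)

Answer: | line yellow|
|       early|
|distance two|
| orange been|
|  adventures|
| in up brown|
|       fruit|
|    magnetic|
|       clean|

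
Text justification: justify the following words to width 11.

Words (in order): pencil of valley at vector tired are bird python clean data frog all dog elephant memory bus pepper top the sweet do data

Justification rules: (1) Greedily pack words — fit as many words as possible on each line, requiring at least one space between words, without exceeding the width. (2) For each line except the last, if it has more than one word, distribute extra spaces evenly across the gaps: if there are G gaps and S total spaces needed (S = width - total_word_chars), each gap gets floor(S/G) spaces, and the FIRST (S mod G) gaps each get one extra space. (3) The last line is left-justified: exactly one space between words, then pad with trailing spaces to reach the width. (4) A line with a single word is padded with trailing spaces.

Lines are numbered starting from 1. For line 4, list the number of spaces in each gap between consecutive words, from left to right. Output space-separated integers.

Answer: 3

Derivation:
Line 1: ['pencil', 'of'] (min_width=9, slack=2)
Line 2: ['valley', 'at'] (min_width=9, slack=2)
Line 3: ['vector'] (min_width=6, slack=5)
Line 4: ['tired', 'are'] (min_width=9, slack=2)
Line 5: ['bird', 'python'] (min_width=11, slack=0)
Line 6: ['clean', 'data'] (min_width=10, slack=1)
Line 7: ['frog', 'all'] (min_width=8, slack=3)
Line 8: ['dog'] (min_width=3, slack=8)
Line 9: ['elephant'] (min_width=8, slack=3)
Line 10: ['memory', 'bus'] (min_width=10, slack=1)
Line 11: ['pepper', 'top'] (min_width=10, slack=1)
Line 12: ['the', 'sweet'] (min_width=9, slack=2)
Line 13: ['do', 'data'] (min_width=7, slack=4)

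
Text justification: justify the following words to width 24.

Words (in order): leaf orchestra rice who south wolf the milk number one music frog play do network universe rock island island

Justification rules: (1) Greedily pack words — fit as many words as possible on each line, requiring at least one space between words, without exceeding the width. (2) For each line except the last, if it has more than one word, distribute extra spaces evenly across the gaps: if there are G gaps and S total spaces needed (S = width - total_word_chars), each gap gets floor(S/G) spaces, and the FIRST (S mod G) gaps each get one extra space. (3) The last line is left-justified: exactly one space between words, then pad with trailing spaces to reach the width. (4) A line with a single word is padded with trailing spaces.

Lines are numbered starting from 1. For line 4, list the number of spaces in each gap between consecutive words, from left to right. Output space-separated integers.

Line 1: ['leaf', 'orchestra', 'rice', 'who'] (min_width=23, slack=1)
Line 2: ['south', 'wolf', 'the', 'milk'] (min_width=19, slack=5)
Line 3: ['number', 'one', 'music', 'frog'] (min_width=21, slack=3)
Line 4: ['play', 'do', 'network', 'universe'] (min_width=24, slack=0)
Line 5: ['rock', 'island', 'island'] (min_width=18, slack=6)

Answer: 1 1 1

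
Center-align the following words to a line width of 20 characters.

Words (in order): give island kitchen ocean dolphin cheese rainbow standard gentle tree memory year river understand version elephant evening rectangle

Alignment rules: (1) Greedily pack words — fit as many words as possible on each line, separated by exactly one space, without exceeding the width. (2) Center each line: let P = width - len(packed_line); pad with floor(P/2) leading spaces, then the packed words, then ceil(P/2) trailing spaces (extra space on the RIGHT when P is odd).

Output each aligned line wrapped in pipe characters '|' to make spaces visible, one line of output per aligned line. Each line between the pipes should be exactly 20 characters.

Line 1: ['give', 'island', 'kitchen'] (min_width=19, slack=1)
Line 2: ['ocean', 'dolphin', 'cheese'] (min_width=20, slack=0)
Line 3: ['rainbow', 'standard'] (min_width=16, slack=4)
Line 4: ['gentle', 'tree', 'memory'] (min_width=18, slack=2)
Line 5: ['year', 'river'] (min_width=10, slack=10)
Line 6: ['understand', 'version'] (min_width=18, slack=2)
Line 7: ['elephant', 'evening'] (min_width=16, slack=4)
Line 8: ['rectangle'] (min_width=9, slack=11)

Answer: |give island kitchen |
|ocean dolphin cheese|
|  rainbow standard  |
| gentle tree memory |
|     year river     |
| understand version |
|  elephant evening  |
|     rectangle      |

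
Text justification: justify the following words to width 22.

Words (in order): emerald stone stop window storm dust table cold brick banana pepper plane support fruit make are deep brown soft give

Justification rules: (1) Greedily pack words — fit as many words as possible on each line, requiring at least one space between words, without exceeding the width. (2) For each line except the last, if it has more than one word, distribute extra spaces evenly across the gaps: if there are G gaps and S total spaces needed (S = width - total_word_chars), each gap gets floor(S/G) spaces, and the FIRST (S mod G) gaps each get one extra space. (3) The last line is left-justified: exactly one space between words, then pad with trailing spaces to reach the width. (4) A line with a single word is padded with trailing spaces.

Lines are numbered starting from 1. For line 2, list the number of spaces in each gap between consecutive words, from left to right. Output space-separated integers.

Answer: 4 3

Derivation:
Line 1: ['emerald', 'stone', 'stop'] (min_width=18, slack=4)
Line 2: ['window', 'storm', 'dust'] (min_width=17, slack=5)
Line 3: ['table', 'cold', 'brick'] (min_width=16, slack=6)
Line 4: ['banana', 'pepper', 'plane'] (min_width=19, slack=3)
Line 5: ['support', 'fruit', 'make', 'are'] (min_width=22, slack=0)
Line 6: ['deep', 'brown', 'soft', 'give'] (min_width=20, slack=2)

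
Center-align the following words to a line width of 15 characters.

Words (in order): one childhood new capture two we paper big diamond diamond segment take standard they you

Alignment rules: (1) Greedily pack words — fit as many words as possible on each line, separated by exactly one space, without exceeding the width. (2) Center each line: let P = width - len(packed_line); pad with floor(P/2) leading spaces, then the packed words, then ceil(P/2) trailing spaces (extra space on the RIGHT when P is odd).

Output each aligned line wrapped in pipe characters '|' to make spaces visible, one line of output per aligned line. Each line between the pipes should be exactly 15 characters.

Line 1: ['one', 'childhood'] (min_width=13, slack=2)
Line 2: ['new', 'capture', 'two'] (min_width=15, slack=0)
Line 3: ['we', 'paper', 'big'] (min_width=12, slack=3)
Line 4: ['diamond', 'diamond'] (min_width=15, slack=0)
Line 5: ['segment', 'take'] (min_width=12, slack=3)
Line 6: ['standard', 'they'] (min_width=13, slack=2)
Line 7: ['you'] (min_width=3, slack=12)

Answer: | one childhood |
|new capture two|
| we paper big  |
|diamond diamond|
| segment take  |
| standard they |
|      you      |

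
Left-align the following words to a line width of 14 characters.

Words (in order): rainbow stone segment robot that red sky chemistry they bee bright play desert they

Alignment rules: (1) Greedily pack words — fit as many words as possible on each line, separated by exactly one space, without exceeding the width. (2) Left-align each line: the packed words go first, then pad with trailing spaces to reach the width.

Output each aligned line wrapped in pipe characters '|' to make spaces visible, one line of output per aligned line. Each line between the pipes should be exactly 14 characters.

Line 1: ['rainbow', 'stone'] (min_width=13, slack=1)
Line 2: ['segment', 'robot'] (min_width=13, slack=1)
Line 3: ['that', 'red', 'sky'] (min_width=12, slack=2)
Line 4: ['chemistry', 'they'] (min_width=14, slack=0)
Line 5: ['bee', 'bright'] (min_width=10, slack=4)
Line 6: ['play', 'desert'] (min_width=11, slack=3)
Line 7: ['they'] (min_width=4, slack=10)

Answer: |rainbow stone |
|segment robot |
|that red sky  |
|chemistry they|
|bee bright    |
|play desert   |
|they          |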